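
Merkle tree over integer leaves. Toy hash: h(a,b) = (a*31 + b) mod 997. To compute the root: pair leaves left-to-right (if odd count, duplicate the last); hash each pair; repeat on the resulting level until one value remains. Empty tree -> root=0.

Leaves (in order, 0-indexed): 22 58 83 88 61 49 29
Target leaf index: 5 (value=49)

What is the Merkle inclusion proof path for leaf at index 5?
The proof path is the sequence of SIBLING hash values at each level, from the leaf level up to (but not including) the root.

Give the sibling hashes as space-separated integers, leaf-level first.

L0 (leaves): [22, 58, 83, 88, 61, 49, 29], target index=5
L1: h(22,58)=(22*31+58)%997=740 [pair 0] h(83,88)=(83*31+88)%997=667 [pair 1] h(61,49)=(61*31+49)%997=943 [pair 2] h(29,29)=(29*31+29)%997=928 [pair 3] -> [740, 667, 943, 928]
  Sibling for proof at L0: 61
L2: h(740,667)=(740*31+667)%997=676 [pair 0] h(943,928)=(943*31+928)%997=251 [pair 1] -> [676, 251]
  Sibling for proof at L1: 928
L3: h(676,251)=(676*31+251)%997=270 [pair 0] -> [270]
  Sibling for proof at L2: 676
Root: 270
Proof path (sibling hashes from leaf to root): [61, 928, 676]

Answer: 61 928 676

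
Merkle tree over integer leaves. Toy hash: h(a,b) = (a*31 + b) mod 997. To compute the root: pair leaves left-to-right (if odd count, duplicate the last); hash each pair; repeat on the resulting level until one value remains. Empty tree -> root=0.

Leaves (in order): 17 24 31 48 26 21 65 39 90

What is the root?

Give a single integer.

L0: [17, 24, 31, 48, 26, 21, 65, 39, 90]
L1: h(17,24)=(17*31+24)%997=551 h(31,48)=(31*31+48)%997=12 h(26,21)=(26*31+21)%997=827 h(65,39)=(65*31+39)%997=60 h(90,90)=(90*31+90)%997=886 -> [551, 12, 827, 60, 886]
L2: h(551,12)=(551*31+12)%997=144 h(827,60)=(827*31+60)%997=772 h(886,886)=(886*31+886)%997=436 -> [144, 772, 436]
L3: h(144,772)=(144*31+772)%997=251 h(436,436)=(436*31+436)%997=991 -> [251, 991]
L4: h(251,991)=(251*31+991)%997=796 -> [796]

Answer: 796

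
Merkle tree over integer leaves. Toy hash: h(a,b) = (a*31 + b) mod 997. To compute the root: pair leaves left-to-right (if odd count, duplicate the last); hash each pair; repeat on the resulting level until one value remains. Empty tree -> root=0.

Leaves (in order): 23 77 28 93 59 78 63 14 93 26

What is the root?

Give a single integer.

Answer: 88

Derivation:
L0: [23, 77, 28, 93, 59, 78, 63, 14, 93, 26]
L1: h(23,77)=(23*31+77)%997=790 h(28,93)=(28*31+93)%997=961 h(59,78)=(59*31+78)%997=910 h(63,14)=(63*31+14)%997=970 h(93,26)=(93*31+26)%997=915 -> [790, 961, 910, 970, 915]
L2: h(790,961)=(790*31+961)%997=526 h(910,970)=(910*31+970)%997=267 h(915,915)=(915*31+915)%997=367 -> [526, 267, 367]
L3: h(526,267)=(526*31+267)%997=621 h(367,367)=(367*31+367)%997=777 -> [621, 777]
L4: h(621,777)=(621*31+777)%997=88 -> [88]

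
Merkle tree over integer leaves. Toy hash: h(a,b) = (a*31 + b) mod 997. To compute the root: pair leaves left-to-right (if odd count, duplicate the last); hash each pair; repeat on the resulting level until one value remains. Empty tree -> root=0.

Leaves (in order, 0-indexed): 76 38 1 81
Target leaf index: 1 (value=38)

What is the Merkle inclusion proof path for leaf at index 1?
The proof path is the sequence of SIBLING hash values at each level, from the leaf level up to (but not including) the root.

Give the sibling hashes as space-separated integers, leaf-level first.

Answer: 76 112

Derivation:
L0 (leaves): [76, 38, 1, 81], target index=1
L1: h(76,38)=(76*31+38)%997=400 [pair 0] h(1,81)=(1*31+81)%997=112 [pair 1] -> [400, 112]
  Sibling for proof at L0: 76
L2: h(400,112)=(400*31+112)%997=548 [pair 0] -> [548]
  Sibling for proof at L1: 112
Root: 548
Proof path (sibling hashes from leaf to root): [76, 112]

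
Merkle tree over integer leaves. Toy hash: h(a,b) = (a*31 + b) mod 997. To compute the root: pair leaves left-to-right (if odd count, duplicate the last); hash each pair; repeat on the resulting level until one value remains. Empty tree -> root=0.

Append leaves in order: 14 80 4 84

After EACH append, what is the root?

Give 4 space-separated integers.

Answer: 14 514 110 190

Derivation:
After append 14 (leaves=[14]):
  L0: [14]
  root=14
After append 80 (leaves=[14, 80]):
  L0: [14, 80]
  L1: h(14,80)=(14*31+80)%997=514 -> [514]
  root=514
After append 4 (leaves=[14, 80, 4]):
  L0: [14, 80, 4]
  L1: h(14,80)=(14*31+80)%997=514 h(4,4)=(4*31+4)%997=128 -> [514, 128]
  L2: h(514,128)=(514*31+128)%997=110 -> [110]
  root=110
After append 84 (leaves=[14, 80, 4, 84]):
  L0: [14, 80, 4, 84]
  L1: h(14,80)=(14*31+80)%997=514 h(4,84)=(4*31+84)%997=208 -> [514, 208]
  L2: h(514,208)=(514*31+208)%997=190 -> [190]
  root=190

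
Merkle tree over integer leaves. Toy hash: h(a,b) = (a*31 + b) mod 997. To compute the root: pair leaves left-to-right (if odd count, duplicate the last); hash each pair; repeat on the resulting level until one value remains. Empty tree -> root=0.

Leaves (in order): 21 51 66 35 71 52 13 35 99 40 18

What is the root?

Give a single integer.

Answer: 231

Derivation:
L0: [21, 51, 66, 35, 71, 52, 13, 35, 99, 40, 18]
L1: h(21,51)=(21*31+51)%997=702 h(66,35)=(66*31+35)%997=87 h(71,52)=(71*31+52)%997=259 h(13,35)=(13*31+35)%997=438 h(99,40)=(99*31+40)%997=118 h(18,18)=(18*31+18)%997=576 -> [702, 87, 259, 438, 118, 576]
L2: h(702,87)=(702*31+87)%997=912 h(259,438)=(259*31+438)%997=491 h(118,576)=(118*31+576)%997=246 -> [912, 491, 246]
L3: h(912,491)=(912*31+491)%997=847 h(246,246)=(246*31+246)%997=893 -> [847, 893]
L4: h(847,893)=(847*31+893)%997=231 -> [231]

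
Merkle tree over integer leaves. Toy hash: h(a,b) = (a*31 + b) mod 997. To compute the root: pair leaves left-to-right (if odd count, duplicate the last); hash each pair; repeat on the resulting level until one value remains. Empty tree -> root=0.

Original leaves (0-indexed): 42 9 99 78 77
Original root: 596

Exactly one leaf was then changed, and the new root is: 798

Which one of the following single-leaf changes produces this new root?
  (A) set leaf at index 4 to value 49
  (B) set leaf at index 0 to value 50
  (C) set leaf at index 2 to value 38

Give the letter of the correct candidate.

Original leaves: [42, 9, 99, 78, 77]
Target new root: 798
Try each candidate change and compute the resulting root:
Candidate A: set leaf[4] = 49 -> leaves = [42, 9, 99, 78, 49]
  L0: [42, 9, 99, 78, 49]
  L1: h(42,9)=(42*31+9)%997=314 h(99,78)=(99*31+78)%997=156 h(49,49)=(49*31+49)%997=571 -> [314, 156, 571]
  L2: h(314,156)=(314*31+156)%997=917 h(571,571)=(571*31+571)%997=326 -> [917, 326]
  L3: h(917,326)=(917*31+326)%997=837 -> [837]
  root = 837 != target 798
Candidate B: set leaf[0] = 50 -> leaves = [50, 9, 99, 78, 77]
  L0: [50, 9, 99, 78, 77]
  L1: h(50,9)=(50*31+9)%997=562 h(99,78)=(99*31+78)%997=156 h(77,77)=(77*31+77)%997=470 -> [562, 156, 470]
  L2: h(562,156)=(562*31+156)%997=629 h(470,470)=(470*31+470)%997=85 -> [629, 85]
  L3: h(629,85)=(629*31+85)%997=641 -> [641]
  root = 641 != target 798
Candidate C: set leaf[2] = 38 -> leaves = [42, 9, 38, 78, 77]
  L0: [42, 9, 38, 78, 77]
  L1: h(42,9)=(42*31+9)%997=314 h(38,78)=(38*31+78)%997=259 h(77,77)=(77*31+77)%997=470 -> [314, 259, 470]
  L2: h(314,259)=(314*31+259)%997=23 h(470,470)=(470*31+470)%997=85 -> [23, 85]
  L3: h(23,85)=(23*31+85)%997=798 -> [798]
  root = 798 == target 798  ** MATCH **
Candidate C produces the target root.

Answer: C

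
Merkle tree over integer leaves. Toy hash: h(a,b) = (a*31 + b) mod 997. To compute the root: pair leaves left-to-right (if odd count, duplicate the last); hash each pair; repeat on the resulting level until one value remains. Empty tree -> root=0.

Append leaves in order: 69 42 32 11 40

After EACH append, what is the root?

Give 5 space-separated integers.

Answer: 69 187 839 818 516

Derivation:
After append 69 (leaves=[69]):
  L0: [69]
  root=69
After append 42 (leaves=[69, 42]):
  L0: [69, 42]
  L1: h(69,42)=(69*31+42)%997=187 -> [187]
  root=187
After append 32 (leaves=[69, 42, 32]):
  L0: [69, 42, 32]
  L1: h(69,42)=(69*31+42)%997=187 h(32,32)=(32*31+32)%997=27 -> [187, 27]
  L2: h(187,27)=(187*31+27)%997=839 -> [839]
  root=839
After append 11 (leaves=[69, 42, 32, 11]):
  L0: [69, 42, 32, 11]
  L1: h(69,42)=(69*31+42)%997=187 h(32,11)=(32*31+11)%997=6 -> [187, 6]
  L2: h(187,6)=(187*31+6)%997=818 -> [818]
  root=818
After append 40 (leaves=[69, 42, 32, 11, 40]):
  L0: [69, 42, 32, 11, 40]
  L1: h(69,42)=(69*31+42)%997=187 h(32,11)=(32*31+11)%997=6 h(40,40)=(40*31+40)%997=283 -> [187, 6, 283]
  L2: h(187,6)=(187*31+6)%997=818 h(283,283)=(283*31+283)%997=83 -> [818, 83]
  L3: h(818,83)=(818*31+83)%997=516 -> [516]
  root=516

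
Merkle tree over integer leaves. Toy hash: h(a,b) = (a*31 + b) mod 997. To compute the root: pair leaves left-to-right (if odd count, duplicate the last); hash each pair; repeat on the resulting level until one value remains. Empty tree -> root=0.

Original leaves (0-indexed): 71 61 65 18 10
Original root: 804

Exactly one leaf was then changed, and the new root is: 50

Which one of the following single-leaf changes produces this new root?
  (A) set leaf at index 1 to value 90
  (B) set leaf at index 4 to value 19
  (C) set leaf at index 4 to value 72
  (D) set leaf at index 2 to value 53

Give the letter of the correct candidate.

Original leaves: [71, 61, 65, 18, 10]
Target new root: 50
Try each candidate change and compute the resulting root:
Candidate A: set leaf[1] = 90 -> leaves = [71, 90, 65, 18, 10]
  L0: [71, 90, 65, 18, 10]
  L1: h(71,90)=(71*31+90)%997=297 h(65,18)=(65*31+18)%997=39 h(10,10)=(10*31+10)%997=320 -> [297, 39, 320]
  L2: h(297,39)=(297*31+39)%997=273 h(320,320)=(320*31+320)%997=270 -> [273, 270]
  L3: h(273,270)=(273*31+270)%997=757 -> [757]
  root = 757 != target 50
Candidate B: set leaf[4] = 19 -> leaves = [71, 61, 65, 18, 19]
  L0: [71, 61, 65, 18, 19]
  L1: h(71,61)=(71*31+61)%997=268 h(65,18)=(65*31+18)%997=39 h(19,19)=(19*31+19)%997=608 -> [268, 39, 608]
  L2: h(268,39)=(268*31+39)%997=371 h(608,608)=(608*31+608)%997=513 -> [371, 513]
  L3: h(371,513)=(371*31+513)%997=50 -> [50]
  root = 50 == target 50  ** MATCH **
Candidate C: set leaf[4] = 72 -> leaves = [71, 61, 65, 18, 72]
  L0: [71, 61, 65, 18, 72]
  L1: h(71,61)=(71*31+61)%997=268 h(65,18)=(65*31+18)%997=39 h(72,72)=(72*31+72)%997=310 -> [268, 39, 310]
  L2: h(268,39)=(268*31+39)%997=371 h(310,310)=(310*31+310)%997=947 -> [371, 947]
  L3: h(371,947)=(371*31+947)%997=484 -> [484]
  root = 484 != target 50
Candidate D: set leaf[2] = 53 -> leaves = [71, 61, 53, 18, 10]
  L0: [71, 61, 53, 18, 10]
  L1: h(71,61)=(71*31+61)%997=268 h(53,18)=(53*31+18)%997=664 h(10,10)=(10*31+10)%997=320 -> [268, 664, 320]
  L2: h(268,664)=(268*31+664)%997=996 h(320,320)=(320*31+320)%997=270 -> [996, 270]
  L3: h(996,270)=(996*31+270)%997=239 -> [239]
  root = 239 != target 50
Candidate B produces the target root.

Answer: B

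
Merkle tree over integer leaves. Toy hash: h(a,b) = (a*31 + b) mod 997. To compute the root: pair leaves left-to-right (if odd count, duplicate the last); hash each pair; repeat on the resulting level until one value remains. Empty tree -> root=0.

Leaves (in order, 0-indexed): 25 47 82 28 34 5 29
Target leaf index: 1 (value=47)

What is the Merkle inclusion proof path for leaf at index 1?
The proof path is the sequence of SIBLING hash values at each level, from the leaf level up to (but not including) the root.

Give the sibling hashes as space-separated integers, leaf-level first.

Answer: 25 576 856

Derivation:
L0 (leaves): [25, 47, 82, 28, 34, 5, 29], target index=1
L1: h(25,47)=(25*31+47)%997=822 [pair 0] h(82,28)=(82*31+28)%997=576 [pair 1] h(34,5)=(34*31+5)%997=62 [pair 2] h(29,29)=(29*31+29)%997=928 [pair 3] -> [822, 576, 62, 928]
  Sibling for proof at L0: 25
L2: h(822,576)=(822*31+576)%997=136 [pair 0] h(62,928)=(62*31+928)%997=856 [pair 1] -> [136, 856]
  Sibling for proof at L1: 576
L3: h(136,856)=(136*31+856)%997=87 [pair 0] -> [87]
  Sibling for proof at L2: 856
Root: 87
Proof path (sibling hashes from leaf to root): [25, 576, 856]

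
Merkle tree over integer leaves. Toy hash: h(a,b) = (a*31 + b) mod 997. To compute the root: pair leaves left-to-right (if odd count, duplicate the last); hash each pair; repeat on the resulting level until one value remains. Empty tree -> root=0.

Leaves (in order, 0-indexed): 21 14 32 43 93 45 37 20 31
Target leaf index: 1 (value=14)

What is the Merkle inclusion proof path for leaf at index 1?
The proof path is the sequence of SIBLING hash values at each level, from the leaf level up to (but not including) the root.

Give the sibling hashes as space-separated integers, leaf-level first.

Answer: 21 38 211 862

Derivation:
L0 (leaves): [21, 14, 32, 43, 93, 45, 37, 20, 31], target index=1
L1: h(21,14)=(21*31+14)%997=665 [pair 0] h(32,43)=(32*31+43)%997=38 [pair 1] h(93,45)=(93*31+45)%997=934 [pair 2] h(37,20)=(37*31+20)%997=170 [pair 3] h(31,31)=(31*31+31)%997=992 [pair 4] -> [665, 38, 934, 170, 992]
  Sibling for proof at L0: 21
L2: h(665,38)=(665*31+38)%997=713 [pair 0] h(934,170)=(934*31+170)%997=211 [pair 1] h(992,992)=(992*31+992)%997=837 [pair 2] -> [713, 211, 837]
  Sibling for proof at L1: 38
L3: h(713,211)=(713*31+211)%997=380 [pair 0] h(837,837)=(837*31+837)%997=862 [pair 1] -> [380, 862]
  Sibling for proof at L2: 211
L4: h(380,862)=(380*31+862)%997=678 [pair 0] -> [678]
  Sibling for proof at L3: 862
Root: 678
Proof path (sibling hashes from leaf to root): [21, 38, 211, 862]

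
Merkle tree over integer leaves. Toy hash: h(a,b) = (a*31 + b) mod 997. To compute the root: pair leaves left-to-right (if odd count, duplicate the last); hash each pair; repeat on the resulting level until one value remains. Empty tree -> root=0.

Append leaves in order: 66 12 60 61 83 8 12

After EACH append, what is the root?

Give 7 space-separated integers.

Answer: 66 64 913 914 665 259 56

Derivation:
After append 66 (leaves=[66]):
  L0: [66]
  root=66
After append 12 (leaves=[66, 12]):
  L0: [66, 12]
  L1: h(66,12)=(66*31+12)%997=64 -> [64]
  root=64
After append 60 (leaves=[66, 12, 60]):
  L0: [66, 12, 60]
  L1: h(66,12)=(66*31+12)%997=64 h(60,60)=(60*31+60)%997=923 -> [64, 923]
  L2: h(64,923)=(64*31+923)%997=913 -> [913]
  root=913
After append 61 (leaves=[66, 12, 60, 61]):
  L0: [66, 12, 60, 61]
  L1: h(66,12)=(66*31+12)%997=64 h(60,61)=(60*31+61)%997=924 -> [64, 924]
  L2: h(64,924)=(64*31+924)%997=914 -> [914]
  root=914
After append 83 (leaves=[66, 12, 60, 61, 83]):
  L0: [66, 12, 60, 61, 83]
  L1: h(66,12)=(66*31+12)%997=64 h(60,61)=(60*31+61)%997=924 h(83,83)=(83*31+83)%997=662 -> [64, 924, 662]
  L2: h(64,924)=(64*31+924)%997=914 h(662,662)=(662*31+662)%997=247 -> [914, 247]
  L3: h(914,247)=(914*31+247)%997=665 -> [665]
  root=665
After append 8 (leaves=[66, 12, 60, 61, 83, 8]):
  L0: [66, 12, 60, 61, 83, 8]
  L1: h(66,12)=(66*31+12)%997=64 h(60,61)=(60*31+61)%997=924 h(83,8)=(83*31+8)%997=587 -> [64, 924, 587]
  L2: h(64,924)=(64*31+924)%997=914 h(587,587)=(587*31+587)%997=838 -> [914, 838]
  L3: h(914,838)=(914*31+838)%997=259 -> [259]
  root=259
After append 12 (leaves=[66, 12, 60, 61, 83, 8, 12]):
  L0: [66, 12, 60, 61, 83, 8, 12]
  L1: h(66,12)=(66*31+12)%997=64 h(60,61)=(60*31+61)%997=924 h(83,8)=(83*31+8)%997=587 h(12,12)=(12*31+12)%997=384 -> [64, 924, 587, 384]
  L2: h(64,924)=(64*31+924)%997=914 h(587,384)=(587*31+384)%997=635 -> [914, 635]
  L3: h(914,635)=(914*31+635)%997=56 -> [56]
  root=56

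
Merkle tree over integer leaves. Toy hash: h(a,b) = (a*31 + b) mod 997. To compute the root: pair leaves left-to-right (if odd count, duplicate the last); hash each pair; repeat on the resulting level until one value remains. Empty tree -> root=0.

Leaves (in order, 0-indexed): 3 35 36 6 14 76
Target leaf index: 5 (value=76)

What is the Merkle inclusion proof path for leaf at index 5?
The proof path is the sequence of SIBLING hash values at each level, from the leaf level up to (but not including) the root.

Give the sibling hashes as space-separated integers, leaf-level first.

L0 (leaves): [3, 35, 36, 6, 14, 76], target index=5
L1: h(3,35)=(3*31+35)%997=128 [pair 0] h(36,6)=(36*31+6)%997=125 [pair 1] h(14,76)=(14*31+76)%997=510 [pair 2] -> [128, 125, 510]
  Sibling for proof at L0: 14
L2: h(128,125)=(128*31+125)%997=105 [pair 0] h(510,510)=(510*31+510)%997=368 [pair 1] -> [105, 368]
  Sibling for proof at L1: 510
L3: h(105,368)=(105*31+368)%997=632 [pair 0] -> [632]
  Sibling for proof at L2: 105
Root: 632
Proof path (sibling hashes from leaf to root): [14, 510, 105]

Answer: 14 510 105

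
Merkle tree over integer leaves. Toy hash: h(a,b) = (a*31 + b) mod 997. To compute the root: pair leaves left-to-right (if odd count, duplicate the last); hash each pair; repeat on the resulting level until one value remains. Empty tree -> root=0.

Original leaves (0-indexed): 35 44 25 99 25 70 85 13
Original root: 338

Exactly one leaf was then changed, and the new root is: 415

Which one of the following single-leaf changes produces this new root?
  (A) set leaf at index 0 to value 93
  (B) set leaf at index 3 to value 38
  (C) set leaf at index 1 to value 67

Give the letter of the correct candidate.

Original leaves: [35, 44, 25, 99, 25, 70, 85, 13]
Target new root: 415
Try each candidate change and compute the resulting root:
Candidate A: set leaf[0] = 93 -> leaves = [93, 44, 25, 99, 25, 70, 85, 13]
  L0: [93, 44, 25, 99, 25, 70, 85, 13]
  L1: h(93,44)=(93*31+44)%997=933 h(25,99)=(25*31+99)%997=874 h(25,70)=(25*31+70)%997=845 h(85,13)=(85*31+13)%997=654 -> [933, 874, 845, 654]
  L2: h(933,874)=(933*31+874)%997=884 h(845,654)=(845*31+654)%997=927 -> [884, 927]
  L3: h(884,927)=(884*31+927)%997=415 -> [415]
  root = 415 == target 415  ** MATCH **
Candidate B: set leaf[3] = 38 -> leaves = [35, 44, 25, 38, 25, 70, 85, 13]
  L0: [35, 44, 25, 38, 25, 70, 85, 13]
  L1: h(35,44)=(35*31+44)%997=132 h(25,38)=(25*31+38)%997=813 h(25,70)=(25*31+70)%997=845 h(85,13)=(85*31+13)%997=654 -> [132, 813, 845, 654]
  L2: h(132,813)=(132*31+813)%997=917 h(845,654)=(845*31+654)%997=927 -> [917, 927]
  L3: h(917,927)=(917*31+927)%997=441 -> [441]
  root = 441 != target 415
Candidate C: set leaf[1] = 67 -> leaves = [35, 67, 25, 99, 25, 70, 85, 13]
  L0: [35, 67, 25, 99, 25, 70, 85, 13]
  L1: h(35,67)=(35*31+67)%997=155 h(25,99)=(25*31+99)%997=874 h(25,70)=(25*31+70)%997=845 h(85,13)=(85*31+13)%997=654 -> [155, 874, 845, 654]
  L2: h(155,874)=(155*31+874)%997=694 h(845,654)=(845*31+654)%997=927 -> [694, 927]
  L3: h(694,927)=(694*31+927)%997=507 -> [507]
  root = 507 != target 415
Candidate A produces the target root.

Answer: A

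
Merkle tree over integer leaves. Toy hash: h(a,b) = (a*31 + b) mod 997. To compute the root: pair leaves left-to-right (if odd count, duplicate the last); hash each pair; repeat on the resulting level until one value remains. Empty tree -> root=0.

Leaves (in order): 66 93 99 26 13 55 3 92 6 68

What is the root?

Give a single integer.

Answer: 31

Derivation:
L0: [66, 93, 99, 26, 13, 55, 3, 92, 6, 68]
L1: h(66,93)=(66*31+93)%997=145 h(99,26)=(99*31+26)%997=104 h(13,55)=(13*31+55)%997=458 h(3,92)=(3*31+92)%997=185 h(6,68)=(6*31+68)%997=254 -> [145, 104, 458, 185, 254]
L2: h(145,104)=(145*31+104)%997=611 h(458,185)=(458*31+185)%997=425 h(254,254)=(254*31+254)%997=152 -> [611, 425, 152]
L3: h(611,425)=(611*31+425)%997=423 h(152,152)=(152*31+152)%997=876 -> [423, 876]
L4: h(423,876)=(423*31+876)%997=31 -> [31]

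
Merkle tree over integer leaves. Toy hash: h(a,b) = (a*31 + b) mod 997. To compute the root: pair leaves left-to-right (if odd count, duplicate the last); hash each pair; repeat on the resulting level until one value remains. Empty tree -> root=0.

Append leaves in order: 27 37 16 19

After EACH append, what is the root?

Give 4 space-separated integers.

After append 27 (leaves=[27]):
  L0: [27]
  root=27
After append 37 (leaves=[27, 37]):
  L0: [27, 37]
  L1: h(27,37)=(27*31+37)%997=874 -> [874]
  root=874
After append 16 (leaves=[27, 37, 16]):
  L0: [27, 37, 16]
  L1: h(27,37)=(27*31+37)%997=874 h(16,16)=(16*31+16)%997=512 -> [874, 512]
  L2: h(874,512)=(874*31+512)%997=687 -> [687]
  root=687
After append 19 (leaves=[27, 37, 16, 19]):
  L0: [27, 37, 16, 19]
  L1: h(27,37)=(27*31+37)%997=874 h(16,19)=(16*31+19)%997=515 -> [874, 515]
  L2: h(874,515)=(874*31+515)%997=690 -> [690]
  root=690

Answer: 27 874 687 690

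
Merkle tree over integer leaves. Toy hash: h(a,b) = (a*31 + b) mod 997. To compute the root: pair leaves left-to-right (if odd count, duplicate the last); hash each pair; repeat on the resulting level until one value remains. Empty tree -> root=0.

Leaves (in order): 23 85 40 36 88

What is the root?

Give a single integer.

L0: [23, 85, 40, 36, 88]
L1: h(23,85)=(23*31+85)%997=798 h(40,36)=(40*31+36)%997=279 h(88,88)=(88*31+88)%997=822 -> [798, 279, 822]
L2: h(798,279)=(798*31+279)%997=92 h(822,822)=(822*31+822)%997=382 -> [92, 382]
L3: h(92,382)=(92*31+382)%997=243 -> [243]

Answer: 243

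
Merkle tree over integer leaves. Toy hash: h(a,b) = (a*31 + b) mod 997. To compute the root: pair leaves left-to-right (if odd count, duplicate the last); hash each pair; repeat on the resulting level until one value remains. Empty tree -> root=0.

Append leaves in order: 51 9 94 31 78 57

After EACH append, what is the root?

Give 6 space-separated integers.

Answer: 51 593 454 391 269 594

Derivation:
After append 51 (leaves=[51]):
  L0: [51]
  root=51
After append 9 (leaves=[51, 9]):
  L0: [51, 9]
  L1: h(51,9)=(51*31+9)%997=593 -> [593]
  root=593
After append 94 (leaves=[51, 9, 94]):
  L0: [51, 9, 94]
  L1: h(51,9)=(51*31+9)%997=593 h(94,94)=(94*31+94)%997=17 -> [593, 17]
  L2: h(593,17)=(593*31+17)%997=454 -> [454]
  root=454
After append 31 (leaves=[51, 9, 94, 31]):
  L0: [51, 9, 94, 31]
  L1: h(51,9)=(51*31+9)%997=593 h(94,31)=(94*31+31)%997=951 -> [593, 951]
  L2: h(593,951)=(593*31+951)%997=391 -> [391]
  root=391
After append 78 (leaves=[51, 9, 94, 31, 78]):
  L0: [51, 9, 94, 31, 78]
  L1: h(51,9)=(51*31+9)%997=593 h(94,31)=(94*31+31)%997=951 h(78,78)=(78*31+78)%997=502 -> [593, 951, 502]
  L2: h(593,951)=(593*31+951)%997=391 h(502,502)=(502*31+502)%997=112 -> [391, 112]
  L3: h(391,112)=(391*31+112)%997=269 -> [269]
  root=269
After append 57 (leaves=[51, 9, 94, 31, 78, 57]):
  L0: [51, 9, 94, 31, 78, 57]
  L1: h(51,9)=(51*31+9)%997=593 h(94,31)=(94*31+31)%997=951 h(78,57)=(78*31+57)%997=481 -> [593, 951, 481]
  L2: h(593,951)=(593*31+951)%997=391 h(481,481)=(481*31+481)%997=437 -> [391, 437]
  L3: h(391,437)=(391*31+437)%997=594 -> [594]
  root=594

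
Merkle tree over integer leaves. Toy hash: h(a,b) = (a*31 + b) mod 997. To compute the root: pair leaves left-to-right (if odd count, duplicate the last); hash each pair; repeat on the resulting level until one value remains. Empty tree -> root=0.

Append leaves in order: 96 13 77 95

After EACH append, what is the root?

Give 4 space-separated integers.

Answer: 96 995 408 426

Derivation:
After append 96 (leaves=[96]):
  L0: [96]
  root=96
After append 13 (leaves=[96, 13]):
  L0: [96, 13]
  L1: h(96,13)=(96*31+13)%997=995 -> [995]
  root=995
After append 77 (leaves=[96, 13, 77]):
  L0: [96, 13, 77]
  L1: h(96,13)=(96*31+13)%997=995 h(77,77)=(77*31+77)%997=470 -> [995, 470]
  L2: h(995,470)=(995*31+470)%997=408 -> [408]
  root=408
After append 95 (leaves=[96, 13, 77, 95]):
  L0: [96, 13, 77, 95]
  L1: h(96,13)=(96*31+13)%997=995 h(77,95)=(77*31+95)%997=488 -> [995, 488]
  L2: h(995,488)=(995*31+488)%997=426 -> [426]
  root=426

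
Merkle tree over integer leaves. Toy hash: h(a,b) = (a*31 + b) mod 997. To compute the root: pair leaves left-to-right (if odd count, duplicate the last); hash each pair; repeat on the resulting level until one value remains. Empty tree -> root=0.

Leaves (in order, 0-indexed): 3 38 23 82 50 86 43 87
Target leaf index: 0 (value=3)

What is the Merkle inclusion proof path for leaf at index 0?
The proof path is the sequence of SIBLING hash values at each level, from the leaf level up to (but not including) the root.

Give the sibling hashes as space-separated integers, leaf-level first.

Answer: 38 795 292

Derivation:
L0 (leaves): [3, 38, 23, 82, 50, 86, 43, 87], target index=0
L1: h(3,38)=(3*31+38)%997=131 [pair 0] h(23,82)=(23*31+82)%997=795 [pair 1] h(50,86)=(50*31+86)%997=639 [pair 2] h(43,87)=(43*31+87)%997=423 [pair 3] -> [131, 795, 639, 423]
  Sibling for proof at L0: 38
L2: h(131,795)=(131*31+795)%997=868 [pair 0] h(639,423)=(639*31+423)%997=292 [pair 1] -> [868, 292]
  Sibling for proof at L1: 795
L3: h(868,292)=(868*31+292)%997=281 [pair 0] -> [281]
  Sibling for proof at L2: 292
Root: 281
Proof path (sibling hashes from leaf to root): [38, 795, 292]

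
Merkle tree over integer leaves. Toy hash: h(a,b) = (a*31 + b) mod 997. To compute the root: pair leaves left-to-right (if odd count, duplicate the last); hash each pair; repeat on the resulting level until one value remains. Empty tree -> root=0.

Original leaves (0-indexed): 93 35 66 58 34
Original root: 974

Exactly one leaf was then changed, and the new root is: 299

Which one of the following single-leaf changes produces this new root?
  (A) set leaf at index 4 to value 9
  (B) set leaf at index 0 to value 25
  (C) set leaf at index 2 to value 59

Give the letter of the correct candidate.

Original leaves: [93, 35, 66, 58, 34]
Target new root: 299
Try each candidate change and compute the resulting root:
Candidate A: set leaf[4] = 9 -> leaves = [93, 35, 66, 58, 9]
  L0: [93, 35, 66, 58, 9]
  L1: h(93,35)=(93*31+35)%997=924 h(66,58)=(66*31+58)%997=110 h(9,9)=(9*31+9)%997=288 -> [924, 110, 288]
  L2: h(924,110)=(924*31+110)%997=838 h(288,288)=(288*31+288)%997=243 -> [838, 243]
  L3: h(838,243)=(838*31+243)%997=299 -> [299]
  root = 299 == target 299  ** MATCH **
Candidate B: set leaf[0] = 25 -> leaves = [25, 35, 66, 58, 34]
  L0: [25, 35, 66, 58, 34]
  L1: h(25,35)=(25*31+35)%997=810 h(66,58)=(66*31+58)%997=110 h(34,34)=(34*31+34)%997=91 -> [810, 110, 91]
  L2: h(810,110)=(810*31+110)%997=295 h(91,91)=(91*31+91)%997=918 -> [295, 918]
  L3: h(295,918)=(295*31+918)%997=93 -> [93]
  root = 93 != target 299
Candidate C: set leaf[2] = 59 -> leaves = [93, 35, 59, 58, 34]
  L0: [93, 35, 59, 58, 34]
  L1: h(93,35)=(93*31+35)%997=924 h(59,58)=(59*31+58)%997=890 h(34,34)=(34*31+34)%997=91 -> [924, 890, 91]
  L2: h(924,890)=(924*31+890)%997=621 h(91,91)=(91*31+91)%997=918 -> [621, 918]
  L3: h(621,918)=(621*31+918)%997=229 -> [229]
  root = 229 != target 299
Candidate A produces the target root.

Answer: A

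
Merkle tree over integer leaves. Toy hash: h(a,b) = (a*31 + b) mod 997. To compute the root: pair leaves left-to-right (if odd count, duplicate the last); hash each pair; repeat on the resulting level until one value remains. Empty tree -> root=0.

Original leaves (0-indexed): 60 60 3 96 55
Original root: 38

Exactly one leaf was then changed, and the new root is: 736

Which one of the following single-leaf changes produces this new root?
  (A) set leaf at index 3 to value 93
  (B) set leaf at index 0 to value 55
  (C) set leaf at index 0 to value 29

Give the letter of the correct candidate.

Answer: C

Derivation:
Original leaves: [60, 60, 3, 96, 55]
Target new root: 736
Try each candidate change and compute the resulting root:
Candidate A: set leaf[3] = 93 -> leaves = [60, 60, 3, 93, 55]
  L0: [60, 60, 3, 93, 55]
  L1: h(60,60)=(60*31+60)%997=923 h(3,93)=(3*31+93)%997=186 h(55,55)=(55*31+55)%997=763 -> [923, 186, 763]
  L2: h(923,186)=(923*31+186)%997=883 h(763,763)=(763*31+763)%997=488 -> [883, 488]
  L3: h(883,488)=(883*31+488)%997=942 -> [942]
  root = 942 != target 736
Candidate B: set leaf[0] = 55 -> leaves = [55, 60, 3, 96, 55]
  L0: [55, 60, 3, 96, 55]
  L1: h(55,60)=(55*31+60)%997=768 h(3,96)=(3*31+96)%997=189 h(55,55)=(55*31+55)%997=763 -> [768, 189, 763]
  L2: h(768,189)=(768*31+189)%997=69 h(763,763)=(763*31+763)%997=488 -> [69, 488]
  L3: h(69,488)=(69*31+488)%997=633 -> [633]
  root = 633 != target 736
Candidate C: set leaf[0] = 29 -> leaves = [29, 60, 3, 96, 55]
  L0: [29, 60, 3, 96, 55]
  L1: h(29,60)=(29*31+60)%997=959 h(3,96)=(3*31+96)%997=189 h(55,55)=(55*31+55)%997=763 -> [959, 189, 763]
  L2: h(959,189)=(959*31+189)%997=8 h(763,763)=(763*31+763)%997=488 -> [8, 488]
  L3: h(8,488)=(8*31+488)%997=736 -> [736]
  root = 736 == target 736  ** MATCH **
Candidate C produces the target root.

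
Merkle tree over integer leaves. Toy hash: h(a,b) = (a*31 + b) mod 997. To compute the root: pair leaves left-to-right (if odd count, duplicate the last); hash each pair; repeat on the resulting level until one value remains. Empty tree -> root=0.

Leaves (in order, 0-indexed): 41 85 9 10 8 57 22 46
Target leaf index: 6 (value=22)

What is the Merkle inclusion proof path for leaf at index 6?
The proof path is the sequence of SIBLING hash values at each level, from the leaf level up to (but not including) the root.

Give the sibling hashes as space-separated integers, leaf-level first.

Answer: 46 305 451

Derivation:
L0 (leaves): [41, 85, 9, 10, 8, 57, 22, 46], target index=6
L1: h(41,85)=(41*31+85)%997=359 [pair 0] h(9,10)=(9*31+10)%997=289 [pair 1] h(8,57)=(8*31+57)%997=305 [pair 2] h(22,46)=(22*31+46)%997=728 [pair 3] -> [359, 289, 305, 728]
  Sibling for proof at L0: 46
L2: h(359,289)=(359*31+289)%997=451 [pair 0] h(305,728)=(305*31+728)%997=213 [pair 1] -> [451, 213]
  Sibling for proof at L1: 305
L3: h(451,213)=(451*31+213)%997=236 [pair 0] -> [236]
  Sibling for proof at L2: 451
Root: 236
Proof path (sibling hashes from leaf to root): [46, 305, 451]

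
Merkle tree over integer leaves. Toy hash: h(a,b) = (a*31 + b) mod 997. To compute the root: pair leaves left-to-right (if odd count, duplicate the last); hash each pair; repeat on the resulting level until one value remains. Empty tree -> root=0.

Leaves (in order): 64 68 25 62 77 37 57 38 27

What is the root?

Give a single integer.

L0: [64, 68, 25, 62, 77, 37, 57, 38, 27]
L1: h(64,68)=(64*31+68)%997=58 h(25,62)=(25*31+62)%997=837 h(77,37)=(77*31+37)%997=430 h(57,38)=(57*31+38)%997=808 h(27,27)=(27*31+27)%997=864 -> [58, 837, 430, 808, 864]
L2: h(58,837)=(58*31+837)%997=641 h(430,808)=(430*31+808)%997=180 h(864,864)=(864*31+864)%997=729 -> [641, 180, 729]
L3: h(641,180)=(641*31+180)%997=111 h(729,729)=(729*31+729)%997=397 -> [111, 397]
L4: h(111,397)=(111*31+397)%997=847 -> [847]

Answer: 847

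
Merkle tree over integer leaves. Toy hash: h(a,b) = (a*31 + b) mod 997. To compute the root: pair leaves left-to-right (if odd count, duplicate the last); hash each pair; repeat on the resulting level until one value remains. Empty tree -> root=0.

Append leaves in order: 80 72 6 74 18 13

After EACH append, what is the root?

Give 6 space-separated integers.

After append 80 (leaves=[80]):
  L0: [80]
  root=80
After append 72 (leaves=[80, 72]):
  L0: [80, 72]
  L1: h(80,72)=(80*31+72)%997=558 -> [558]
  root=558
After append 6 (leaves=[80, 72, 6]):
  L0: [80, 72, 6]
  L1: h(80,72)=(80*31+72)%997=558 h(6,6)=(6*31+6)%997=192 -> [558, 192]
  L2: h(558,192)=(558*31+192)%997=541 -> [541]
  root=541
After append 74 (leaves=[80, 72, 6, 74]):
  L0: [80, 72, 6, 74]
  L1: h(80,72)=(80*31+72)%997=558 h(6,74)=(6*31+74)%997=260 -> [558, 260]
  L2: h(558,260)=(558*31+260)%997=609 -> [609]
  root=609
After append 18 (leaves=[80, 72, 6, 74, 18]):
  L0: [80, 72, 6, 74, 18]
  L1: h(80,72)=(80*31+72)%997=558 h(6,74)=(6*31+74)%997=260 h(18,18)=(18*31+18)%997=576 -> [558, 260, 576]
  L2: h(558,260)=(558*31+260)%997=609 h(576,576)=(576*31+576)%997=486 -> [609, 486]
  L3: h(609,486)=(609*31+486)%997=422 -> [422]
  root=422
After append 13 (leaves=[80, 72, 6, 74, 18, 13]):
  L0: [80, 72, 6, 74, 18, 13]
  L1: h(80,72)=(80*31+72)%997=558 h(6,74)=(6*31+74)%997=260 h(18,13)=(18*31+13)%997=571 -> [558, 260, 571]
  L2: h(558,260)=(558*31+260)%997=609 h(571,571)=(571*31+571)%997=326 -> [609, 326]
  L3: h(609,326)=(609*31+326)%997=262 -> [262]
  root=262

Answer: 80 558 541 609 422 262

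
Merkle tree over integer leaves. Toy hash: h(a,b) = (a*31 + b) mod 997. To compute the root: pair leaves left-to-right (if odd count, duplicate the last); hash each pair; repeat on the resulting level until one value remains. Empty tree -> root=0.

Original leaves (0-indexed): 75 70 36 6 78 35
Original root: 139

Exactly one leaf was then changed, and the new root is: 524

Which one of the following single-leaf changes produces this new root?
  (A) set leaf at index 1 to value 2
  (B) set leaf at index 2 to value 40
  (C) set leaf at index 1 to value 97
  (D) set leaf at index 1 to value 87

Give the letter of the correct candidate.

Answer: D

Derivation:
Original leaves: [75, 70, 36, 6, 78, 35]
Target new root: 524
Try each candidate change and compute the resulting root:
Candidate A: set leaf[1] = 2 -> leaves = [75, 2, 36, 6, 78, 35]
  L0: [75, 2, 36, 6, 78, 35]
  L1: h(75,2)=(75*31+2)%997=333 h(36,6)=(36*31+6)%997=125 h(78,35)=(78*31+35)%997=459 -> [333, 125, 459]
  L2: h(333,125)=(333*31+125)%997=478 h(459,459)=(459*31+459)%997=730 -> [478, 730]
  L3: h(478,730)=(478*31+730)%997=593 -> [593]
  root = 593 != target 524
Candidate B: set leaf[2] = 40 -> leaves = [75, 70, 40, 6, 78, 35]
  L0: [75, 70, 40, 6, 78, 35]
  L1: h(75,70)=(75*31+70)%997=401 h(40,6)=(40*31+6)%997=249 h(78,35)=(78*31+35)%997=459 -> [401, 249, 459]
  L2: h(401,249)=(401*31+249)%997=716 h(459,459)=(459*31+459)%997=730 -> [716, 730]
  L3: h(716,730)=(716*31+730)%997=992 -> [992]
  root = 992 != target 524
Candidate C: set leaf[1] = 97 -> leaves = [75, 97, 36, 6, 78, 35]
  L0: [75, 97, 36, 6, 78, 35]
  L1: h(75,97)=(75*31+97)%997=428 h(36,6)=(36*31+6)%997=125 h(78,35)=(78*31+35)%997=459 -> [428, 125, 459]
  L2: h(428,125)=(428*31+125)%997=432 h(459,459)=(459*31+459)%997=730 -> [432, 730]
  L3: h(432,730)=(432*31+730)%997=164 -> [164]
  root = 164 != target 524
Candidate D: set leaf[1] = 87 -> leaves = [75, 87, 36, 6, 78, 35]
  L0: [75, 87, 36, 6, 78, 35]
  L1: h(75,87)=(75*31+87)%997=418 h(36,6)=(36*31+6)%997=125 h(78,35)=(78*31+35)%997=459 -> [418, 125, 459]
  L2: h(418,125)=(418*31+125)%997=122 h(459,459)=(459*31+459)%997=730 -> [122, 730]
  L3: h(122,730)=(122*31+730)%997=524 -> [524]
  root = 524 == target 524  ** MATCH **
Candidate D produces the target root.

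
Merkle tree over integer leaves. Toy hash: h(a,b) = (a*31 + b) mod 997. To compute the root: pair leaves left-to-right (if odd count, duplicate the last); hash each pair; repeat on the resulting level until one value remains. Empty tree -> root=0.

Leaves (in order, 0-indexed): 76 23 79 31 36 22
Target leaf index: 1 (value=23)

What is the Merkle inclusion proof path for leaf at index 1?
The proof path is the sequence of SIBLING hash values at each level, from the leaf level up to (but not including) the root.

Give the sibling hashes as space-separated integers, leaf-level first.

L0 (leaves): [76, 23, 79, 31, 36, 22], target index=1
L1: h(76,23)=(76*31+23)%997=385 [pair 0] h(79,31)=(79*31+31)%997=486 [pair 1] h(36,22)=(36*31+22)%997=141 [pair 2] -> [385, 486, 141]
  Sibling for proof at L0: 76
L2: h(385,486)=(385*31+486)%997=457 [pair 0] h(141,141)=(141*31+141)%997=524 [pair 1] -> [457, 524]
  Sibling for proof at L1: 486
L3: h(457,524)=(457*31+524)%997=733 [pair 0] -> [733]
  Sibling for proof at L2: 524
Root: 733
Proof path (sibling hashes from leaf to root): [76, 486, 524]

Answer: 76 486 524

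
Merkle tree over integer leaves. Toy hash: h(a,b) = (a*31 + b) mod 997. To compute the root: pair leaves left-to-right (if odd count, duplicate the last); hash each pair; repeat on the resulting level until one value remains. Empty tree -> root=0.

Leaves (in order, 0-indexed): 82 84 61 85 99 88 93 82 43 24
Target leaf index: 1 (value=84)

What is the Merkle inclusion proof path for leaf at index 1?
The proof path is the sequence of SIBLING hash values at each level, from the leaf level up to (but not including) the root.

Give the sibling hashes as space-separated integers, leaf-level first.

Answer: 82 979 135 747

Derivation:
L0 (leaves): [82, 84, 61, 85, 99, 88, 93, 82, 43, 24], target index=1
L1: h(82,84)=(82*31+84)%997=632 [pair 0] h(61,85)=(61*31+85)%997=979 [pair 1] h(99,88)=(99*31+88)%997=166 [pair 2] h(93,82)=(93*31+82)%997=971 [pair 3] h(43,24)=(43*31+24)%997=360 [pair 4] -> [632, 979, 166, 971, 360]
  Sibling for proof at L0: 82
L2: h(632,979)=(632*31+979)%997=631 [pair 0] h(166,971)=(166*31+971)%997=135 [pair 1] h(360,360)=(360*31+360)%997=553 [pair 2] -> [631, 135, 553]
  Sibling for proof at L1: 979
L3: h(631,135)=(631*31+135)%997=753 [pair 0] h(553,553)=(553*31+553)%997=747 [pair 1] -> [753, 747]
  Sibling for proof at L2: 135
L4: h(753,747)=(753*31+747)%997=162 [pair 0] -> [162]
  Sibling for proof at L3: 747
Root: 162
Proof path (sibling hashes from leaf to root): [82, 979, 135, 747]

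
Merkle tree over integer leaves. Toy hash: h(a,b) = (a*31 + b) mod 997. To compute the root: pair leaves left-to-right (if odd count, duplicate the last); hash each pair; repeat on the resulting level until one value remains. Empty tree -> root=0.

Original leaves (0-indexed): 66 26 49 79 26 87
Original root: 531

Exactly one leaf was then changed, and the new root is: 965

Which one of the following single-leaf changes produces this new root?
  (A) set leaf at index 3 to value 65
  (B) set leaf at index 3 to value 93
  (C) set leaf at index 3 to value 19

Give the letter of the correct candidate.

Original leaves: [66, 26, 49, 79, 26, 87]
Target new root: 965
Try each candidate change and compute the resulting root:
Candidate A: set leaf[3] = 65 -> leaves = [66, 26, 49, 65, 26, 87]
  L0: [66, 26, 49, 65, 26, 87]
  L1: h(66,26)=(66*31+26)%997=78 h(49,65)=(49*31+65)%997=587 h(26,87)=(26*31+87)%997=893 -> [78, 587, 893]
  L2: h(78,587)=(78*31+587)%997=14 h(893,893)=(893*31+893)%997=660 -> [14, 660]
  L3: h(14,660)=(14*31+660)%997=97 -> [97]
  root = 97 != target 965
Candidate B: set leaf[3] = 93 -> leaves = [66, 26, 49, 93, 26, 87]
  L0: [66, 26, 49, 93, 26, 87]
  L1: h(66,26)=(66*31+26)%997=78 h(49,93)=(49*31+93)%997=615 h(26,87)=(26*31+87)%997=893 -> [78, 615, 893]
  L2: h(78,615)=(78*31+615)%997=42 h(893,893)=(893*31+893)%997=660 -> [42, 660]
  L3: h(42,660)=(42*31+660)%997=965 -> [965]
  root = 965 == target 965  ** MATCH **
Candidate C: set leaf[3] = 19 -> leaves = [66, 26, 49, 19, 26, 87]
  L0: [66, 26, 49, 19, 26, 87]
  L1: h(66,26)=(66*31+26)%997=78 h(49,19)=(49*31+19)%997=541 h(26,87)=(26*31+87)%997=893 -> [78, 541, 893]
  L2: h(78,541)=(78*31+541)%997=965 h(893,893)=(893*31+893)%997=660 -> [965, 660]
  L3: h(965,660)=(965*31+660)%997=665 -> [665]
  root = 665 != target 965
Candidate B produces the target root.

Answer: B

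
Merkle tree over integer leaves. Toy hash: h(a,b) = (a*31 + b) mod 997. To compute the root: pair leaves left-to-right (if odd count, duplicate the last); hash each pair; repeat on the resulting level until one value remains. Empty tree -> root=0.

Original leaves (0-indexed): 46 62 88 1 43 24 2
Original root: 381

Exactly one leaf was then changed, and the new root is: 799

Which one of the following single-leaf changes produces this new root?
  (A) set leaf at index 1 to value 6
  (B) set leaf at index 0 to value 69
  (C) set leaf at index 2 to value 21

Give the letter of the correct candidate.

Answer: C

Derivation:
Original leaves: [46, 62, 88, 1, 43, 24, 2]
Target new root: 799
Try each candidate change and compute the resulting root:
Candidate A: set leaf[1] = 6 -> leaves = [46, 6, 88, 1, 43, 24, 2]
  L0: [46, 6, 88, 1, 43, 24, 2]
  L1: h(46,6)=(46*31+6)%997=435 h(88,1)=(88*31+1)%997=735 h(43,24)=(43*31+24)%997=360 h(2,2)=(2*31+2)%997=64 -> [435, 735, 360, 64]
  L2: h(435,735)=(435*31+735)%997=262 h(360,64)=(360*31+64)%997=257 -> [262, 257]
  L3: h(262,257)=(262*31+257)%997=403 -> [403]
  root = 403 != target 799
Candidate B: set leaf[0] = 69 -> leaves = [69, 62, 88, 1, 43, 24, 2]
  L0: [69, 62, 88, 1, 43, 24, 2]
  L1: h(69,62)=(69*31+62)%997=207 h(88,1)=(88*31+1)%997=735 h(43,24)=(43*31+24)%997=360 h(2,2)=(2*31+2)%997=64 -> [207, 735, 360, 64]
  L2: h(207,735)=(207*31+735)%997=173 h(360,64)=(360*31+64)%997=257 -> [173, 257]
  L3: h(173,257)=(173*31+257)%997=635 -> [635]
  root = 635 != target 799
Candidate C: set leaf[2] = 21 -> leaves = [46, 62, 21, 1, 43, 24, 2]
  L0: [46, 62, 21, 1, 43, 24, 2]
  L1: h(46,62)=(46*31+62)%997=491 h(21,1)=(21*31+1)%997=652 h(43,24)=(43*31+24)%997=360 h(2,2)=(2*31+2)%997=64 -> [491, 652, 360, 64]
  L2: h(491,652)=(491*31+652)%997=918 h(360,64)=(360*31+64)%997=257 -> [918, 257]
  L3: h(918,257)=(918*31+257)%997=799 -> [799]
  root = 799 == target 799  ** MATCH **
Candidate C produces the target root.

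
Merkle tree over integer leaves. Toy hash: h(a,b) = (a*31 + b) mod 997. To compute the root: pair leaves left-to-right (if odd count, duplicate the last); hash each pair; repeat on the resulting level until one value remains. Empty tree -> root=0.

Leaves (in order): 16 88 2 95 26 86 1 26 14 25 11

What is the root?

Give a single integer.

L0: [16, 88, 2, 95, 26, 86, 1, 26, 14, 25, 11]
L1: h(16,88)=(16*31+88)%997=584 h(2,95)=(2*31+95)%997=157 h(26,86)=(26*31+86)%997=892 h(1,26)=(1*31+26)%997=57 h(14,25)=(14*31+25)%997=459 h(11,11)=(11*31+11)%997=352 -> [584, 157, 892, 57, 459, 352]
L2: h(584,157)=(584*31+157)%997=315 h(892,57)=(892*31+57)%997=790 h(459,352)=(459*31+352)%997=623 -> [315, 790, 623]
L3: h(315,790)=(315*31+790)%997=585 h(623,623)=(623*31+623)%997=993 -> [585, 993]
L4: h(585,993)=(585*31+993)%997=185 -> [185]

Answer: 185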